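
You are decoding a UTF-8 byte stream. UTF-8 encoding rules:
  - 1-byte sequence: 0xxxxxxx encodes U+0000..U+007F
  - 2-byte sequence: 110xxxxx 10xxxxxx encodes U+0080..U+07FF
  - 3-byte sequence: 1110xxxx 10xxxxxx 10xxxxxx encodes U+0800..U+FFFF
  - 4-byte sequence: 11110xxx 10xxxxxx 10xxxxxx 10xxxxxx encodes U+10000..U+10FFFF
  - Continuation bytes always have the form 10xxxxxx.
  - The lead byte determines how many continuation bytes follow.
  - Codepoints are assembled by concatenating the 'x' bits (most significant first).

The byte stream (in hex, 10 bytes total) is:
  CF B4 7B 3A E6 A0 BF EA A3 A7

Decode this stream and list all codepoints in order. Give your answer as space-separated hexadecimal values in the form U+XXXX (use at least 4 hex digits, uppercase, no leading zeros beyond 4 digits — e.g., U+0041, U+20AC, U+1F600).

Byte[0]=CF: 2-byte lead, need 1 cont bytes. acc=0xF
Byte[1]=B4: continuation. acc=(acc<<6)|0x34=0x3F4
Completed: cp=U+03F4 (starts at byte 0)
Byte[2]=7B: 1-byte ASCII. cp=U+007B
Byte[3]=3A: 1-byte ASCII. cp=U+003A
Byte[4]=E6: 3-byte lead, need 2 cont bytes. acc=0x6
Byte[5]=A0: continuation. acc=(acc<<6)|0x20=0x1A0
Byte[6]=BF: continuation. acc=(acc<<6)|0x3F=0x683F
Completed: cp=U+683F (starts at byte 4)
Byte[7]=EA: 3-byte lead, need 2 cont bytes. acc=0xA
Byte[8]=A3: continuation. acc=(acc<<6)|0x23=0x2A3
Byte[9]=A7: continuation. acc=(acc<<6)|0x27=0xA8E7
Completed: cp=U+A8E7 (starts at byte 7)

Answer: U+03F4 U+007B U+003A U+683F U+A8E7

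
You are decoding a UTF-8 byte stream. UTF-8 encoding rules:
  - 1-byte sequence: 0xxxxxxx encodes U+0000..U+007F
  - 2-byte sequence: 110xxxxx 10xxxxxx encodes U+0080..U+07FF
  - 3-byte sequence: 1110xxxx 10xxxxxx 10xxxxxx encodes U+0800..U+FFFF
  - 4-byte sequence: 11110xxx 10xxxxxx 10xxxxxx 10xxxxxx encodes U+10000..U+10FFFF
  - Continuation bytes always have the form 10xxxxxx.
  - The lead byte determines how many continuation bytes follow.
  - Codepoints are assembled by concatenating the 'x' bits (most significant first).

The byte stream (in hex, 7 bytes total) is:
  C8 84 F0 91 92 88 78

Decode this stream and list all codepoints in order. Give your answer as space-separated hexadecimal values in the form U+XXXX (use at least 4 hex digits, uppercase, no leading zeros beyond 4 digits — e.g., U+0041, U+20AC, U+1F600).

Answer: U+0204 U+11488 U+0078

Derivation:
Byte[0]=C8: 2-byte lead, need 1 cont bytes. acc=0x8
Byte[1]=84: continuation. acc=(acc<<6)|0x04=0x204
Completed: cp=U+0204 (starts at byte 0)
Byte[2]=F0: 4-byte lead, need 3 cont bytes. acc=0x0
Byte[3]=91: continuation. acc=(acc<<6)|0x11=0x11
Byte[4]=92: continuation. acc=(acc<<6)|0x12=0x452
Byte[5]=88: continuation. acc=(acc<<6)|0x08=0x11488
Completed: cp=U+11488 (starts at byte 2)
Byte[6]=78: 1-byte ASCII. cp=U+0078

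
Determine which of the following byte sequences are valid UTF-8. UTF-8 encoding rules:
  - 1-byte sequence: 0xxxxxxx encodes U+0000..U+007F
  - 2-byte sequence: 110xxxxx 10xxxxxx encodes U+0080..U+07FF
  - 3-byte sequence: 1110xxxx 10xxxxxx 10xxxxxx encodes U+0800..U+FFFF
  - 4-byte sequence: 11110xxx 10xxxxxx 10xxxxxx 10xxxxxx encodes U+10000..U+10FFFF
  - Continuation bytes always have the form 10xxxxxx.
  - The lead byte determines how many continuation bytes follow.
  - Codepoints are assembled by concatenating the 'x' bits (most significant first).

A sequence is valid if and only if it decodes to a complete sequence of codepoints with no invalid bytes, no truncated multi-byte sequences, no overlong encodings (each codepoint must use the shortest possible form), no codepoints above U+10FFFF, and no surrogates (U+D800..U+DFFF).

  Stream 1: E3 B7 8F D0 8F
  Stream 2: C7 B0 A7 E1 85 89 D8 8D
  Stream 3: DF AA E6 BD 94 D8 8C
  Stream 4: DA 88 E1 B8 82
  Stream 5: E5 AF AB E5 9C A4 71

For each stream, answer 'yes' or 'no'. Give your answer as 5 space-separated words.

Answer: yes no yes yes yes

Derivation:
Stream 1: decodes cleanly. VALID
Stream 2: error at byte offset 2. INVALID
Stream 3: decodes cleanly. VALID
Stream 4: decodes cleanly. VALID
Stream 5: decodes cleanly. VALID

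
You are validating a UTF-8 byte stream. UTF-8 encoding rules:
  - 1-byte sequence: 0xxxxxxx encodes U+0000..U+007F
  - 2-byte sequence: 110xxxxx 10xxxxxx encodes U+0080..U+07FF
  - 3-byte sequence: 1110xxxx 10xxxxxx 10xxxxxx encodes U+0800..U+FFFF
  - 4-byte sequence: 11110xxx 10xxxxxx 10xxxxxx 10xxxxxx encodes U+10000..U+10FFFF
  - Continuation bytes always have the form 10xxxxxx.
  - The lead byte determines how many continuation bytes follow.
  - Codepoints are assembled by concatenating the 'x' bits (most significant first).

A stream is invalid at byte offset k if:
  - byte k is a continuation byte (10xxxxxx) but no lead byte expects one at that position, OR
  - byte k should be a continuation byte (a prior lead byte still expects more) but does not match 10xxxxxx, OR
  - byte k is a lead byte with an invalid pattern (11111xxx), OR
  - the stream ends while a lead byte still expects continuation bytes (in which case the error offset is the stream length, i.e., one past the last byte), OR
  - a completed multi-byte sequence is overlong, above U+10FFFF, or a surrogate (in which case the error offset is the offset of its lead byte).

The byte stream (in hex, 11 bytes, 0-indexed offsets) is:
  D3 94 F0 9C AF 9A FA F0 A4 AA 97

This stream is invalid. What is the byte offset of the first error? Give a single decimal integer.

Answer: 6

Derivation:
Byte[0]=D3: 2-byte lead, need 1 cont bytes. acc=0x13
Byte[1]=94: continuation. acc=(acc<<6)|0x14=0x4D4
Completed: cp=U+04D4 (starts at byte 0)
Byte[2]=F0: 4-byte lead, need 3 cont bytes. acc=0x0
Byte[3]=9C: continuation. acc=(acc<<6)|0x1C=0x1C
Byte[4]=AF: continuation. acc=(acc<<6)|0x2F=0x72F
Byte[5]=9A: continuation. acc=(acc<<6)|0x1A=0x1CBDA
Completed: cp=U+1CBDA (starts at byte 2)
Byte[6]=FA: INVALID lead byte (not 0xxx/110x/1110/11110)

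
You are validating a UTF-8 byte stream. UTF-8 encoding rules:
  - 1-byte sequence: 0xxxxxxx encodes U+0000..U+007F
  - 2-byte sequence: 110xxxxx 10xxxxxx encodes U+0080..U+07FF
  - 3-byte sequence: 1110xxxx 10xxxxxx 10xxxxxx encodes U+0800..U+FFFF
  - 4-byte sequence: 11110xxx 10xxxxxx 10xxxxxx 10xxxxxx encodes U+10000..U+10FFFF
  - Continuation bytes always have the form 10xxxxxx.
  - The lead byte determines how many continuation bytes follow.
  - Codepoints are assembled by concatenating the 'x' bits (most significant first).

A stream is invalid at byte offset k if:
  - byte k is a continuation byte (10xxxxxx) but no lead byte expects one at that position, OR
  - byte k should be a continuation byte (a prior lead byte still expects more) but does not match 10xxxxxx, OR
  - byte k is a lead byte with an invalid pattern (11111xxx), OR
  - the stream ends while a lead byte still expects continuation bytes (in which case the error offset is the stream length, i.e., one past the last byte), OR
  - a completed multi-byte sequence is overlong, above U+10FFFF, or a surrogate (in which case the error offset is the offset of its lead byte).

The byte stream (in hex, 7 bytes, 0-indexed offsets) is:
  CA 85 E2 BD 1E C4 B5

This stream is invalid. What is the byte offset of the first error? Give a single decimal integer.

Byte[0]=CA: 2-byte lead, need 1 cont bytes. acc=0xA
Byte[1]=85: continuation. acc=(acc<<6)|0x05=0x285
Completed: cp=U+0285 (starts at byte 0)
Byte[2]=E2: 3-byte lead, need 2 cont bytes. acc=0x2
Byte[3]=BD: continuation. acc=(acc<<6)|0x3D=0xBD
Byte[4]=1E: expected 10xxxxxx continuation. INVALID

Answer: 4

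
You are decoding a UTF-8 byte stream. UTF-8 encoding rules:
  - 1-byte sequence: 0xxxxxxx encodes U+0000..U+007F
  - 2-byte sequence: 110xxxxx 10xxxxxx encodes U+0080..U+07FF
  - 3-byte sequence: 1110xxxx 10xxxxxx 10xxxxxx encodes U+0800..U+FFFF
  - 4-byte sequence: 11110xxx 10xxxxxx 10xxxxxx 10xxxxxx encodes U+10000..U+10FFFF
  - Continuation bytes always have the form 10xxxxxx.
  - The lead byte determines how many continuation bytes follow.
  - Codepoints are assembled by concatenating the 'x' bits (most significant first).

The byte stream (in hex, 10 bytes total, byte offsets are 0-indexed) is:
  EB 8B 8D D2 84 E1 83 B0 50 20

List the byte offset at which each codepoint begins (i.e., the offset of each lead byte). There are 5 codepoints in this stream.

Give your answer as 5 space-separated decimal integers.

Byte[0]=EB: 3-byte lead, need 2 cont bytes. acc=0xB
Byte[1]=8B: continuation. acc=(acc<<6)|0x0B=0x2CB
Byte[2]=8D: continuation. acc=(acc<<6)|0x0D=0xB2CD
Completed: cp=U+B2CD (starts at byte 0)
Byte[3]=D2: 2-byte lead, need 1 cont bytes. acc=0x12
Byte[4]=84: continuation. acc=(acc<<6)|0x04=0x484
Completed: cp=U+0484 (starts at byte 3)
Byte[5]=E1: 3-byte lead, need 2 cont bytes. acc=0x1
Byte[6]=83: continuation. acc=(acc<<6)|0x03=0x43
Byte[7]=B0: continuation. acc=(acc<<6)|0x30=0x10F0
Completed: cp=U+10F0 (starts at byte 5)
Byte[8]=50: 1-byte ASCII. cp=U+0050
Byte[9]=20: 1-byte ASCII. cp=U+0020

Answer: 0 3 5 8 9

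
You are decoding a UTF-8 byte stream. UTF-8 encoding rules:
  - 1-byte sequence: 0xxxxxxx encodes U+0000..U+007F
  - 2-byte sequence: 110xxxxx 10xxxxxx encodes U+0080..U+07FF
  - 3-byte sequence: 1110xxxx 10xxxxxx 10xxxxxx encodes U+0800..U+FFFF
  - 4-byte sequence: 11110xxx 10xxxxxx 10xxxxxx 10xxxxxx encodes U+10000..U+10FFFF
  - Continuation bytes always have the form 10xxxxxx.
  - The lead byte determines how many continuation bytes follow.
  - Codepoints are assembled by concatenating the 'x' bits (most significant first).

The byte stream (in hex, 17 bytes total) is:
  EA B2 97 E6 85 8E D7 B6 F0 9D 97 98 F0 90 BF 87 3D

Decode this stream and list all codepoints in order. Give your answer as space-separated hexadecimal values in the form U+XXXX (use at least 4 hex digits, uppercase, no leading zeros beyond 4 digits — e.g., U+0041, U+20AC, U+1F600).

Answer: U+AC97 U+614E U+05F6 U+1D5D8 U+10FC7 U+003D

Derivation:
Byte[0]=EA: 3-byte lead, need 2 cont bytes. acc=0xA
Byte[1]=B2: continuation. acc=(acc<<6)|0x32=0x2B2
Byte[2]=97: continuation. acc=(acc<<6)|0x17=0xAC97
Completed: cp=U+AC97 (starts at byte 0)
Byte[3]=E6: 3-byte lead, need 2 cont bytes. acc=0x6
Byte[4]=85: continuation. acc=(acc<<6)|0x05=0x185
Byte[5]=8E: continuation. acc=(acc<<6)|0x0E=0x614E
Completed: cp=U+614E (starts at byte 3)
Byte[6]=D7: 2-byte lead, need 1 cont bytes. acc=0x17
Byte[7]=B6: continuation. acc=(acc<<6)|0x36=0x5F6
Completed: cp=U+05F6 (starts at byte 6)
Byte[8]=F0: 4-byte lead, need 3 cont bytes. acc=0x0
Byte[9]=9D: continuation. acc=(acc<<6)|0x1D=0x1D
Byte[10]=97: continuation. acc=(acc<<6)|0x17=0x757
Byte[11]=98: continuation. acc=(acc<<6)|0x18=0x1D5D8
Completed: cp=U+1D5D8 (starts at byte 8)
Byte[12]=F0: 4-byte lead, need 3 cont bytes. acc=0x0
Byte[13]=90: continuation. acc=(acc<<6)|0x10=0x10
Byte[14]=BF: continuation. acc=(acc<<6)|0x3F=0x43F
Byte[15]=87: continuation. acc=(acc<<6)|0x07=0x10FC7
Completed: cp=U+10FC7 (starts at byte 12)
Byte[16]=3D: 1-byte ASCII. cp=U+003D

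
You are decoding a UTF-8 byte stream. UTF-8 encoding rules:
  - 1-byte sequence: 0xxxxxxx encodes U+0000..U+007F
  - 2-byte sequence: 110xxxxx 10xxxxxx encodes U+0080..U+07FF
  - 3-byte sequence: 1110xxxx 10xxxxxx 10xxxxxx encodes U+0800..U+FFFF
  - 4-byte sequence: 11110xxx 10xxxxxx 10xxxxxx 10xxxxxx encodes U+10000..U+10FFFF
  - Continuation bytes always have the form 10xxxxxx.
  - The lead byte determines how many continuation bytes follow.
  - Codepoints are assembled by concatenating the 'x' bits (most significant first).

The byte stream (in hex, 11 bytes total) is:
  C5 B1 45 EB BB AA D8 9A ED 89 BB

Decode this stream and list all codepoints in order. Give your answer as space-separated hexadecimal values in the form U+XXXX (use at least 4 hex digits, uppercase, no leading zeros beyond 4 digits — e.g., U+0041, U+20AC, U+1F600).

Answer: U+0171 U+0045 U+BEEA U+061A U+D27B

Derivation:
Byte[0]=C5: 2-byte lead, need 1 cont bytes. acc=0x5
Byte[1]=B1: continuation. acc=(acc<<6)|0x31=0x171
Completed: cp=U+0171 (starts at byte 0)
Byte[2]=45: 1-byte ASCII. cp=U+0045
Byte[3]=EB: 3-byte lead, need 2 cont bytes. acc=0xB
Byte[4]=BB: continuation. acc=(acc<<6)|0x3B=0x2FB
Byte[5]=AA: continuation. acc=(acc<<6)|0x2A=0xBEEA
Completed: cp=U+BEEA (starts at byte 3)
Byte[6]=D8: 2-byte lead, need 1 cont bytes. acc=0x18
Byte[7]=9A: continuation. acc=(acc<<6)|0x1A=0x61A
Completed: cp=U+061A (starts at byte 6)
Byte[8]=ED: 3-byte lead, need 2 cont bytes. acc=0xD
Byte[9]=89: continuation. acc=(acc<<6)|0x09=0x349
Byte[10]=BB: continuation. acc=(acc<<6)|0x3B=0xD27B
Completed: cp=U+D27B (starts at byte 8)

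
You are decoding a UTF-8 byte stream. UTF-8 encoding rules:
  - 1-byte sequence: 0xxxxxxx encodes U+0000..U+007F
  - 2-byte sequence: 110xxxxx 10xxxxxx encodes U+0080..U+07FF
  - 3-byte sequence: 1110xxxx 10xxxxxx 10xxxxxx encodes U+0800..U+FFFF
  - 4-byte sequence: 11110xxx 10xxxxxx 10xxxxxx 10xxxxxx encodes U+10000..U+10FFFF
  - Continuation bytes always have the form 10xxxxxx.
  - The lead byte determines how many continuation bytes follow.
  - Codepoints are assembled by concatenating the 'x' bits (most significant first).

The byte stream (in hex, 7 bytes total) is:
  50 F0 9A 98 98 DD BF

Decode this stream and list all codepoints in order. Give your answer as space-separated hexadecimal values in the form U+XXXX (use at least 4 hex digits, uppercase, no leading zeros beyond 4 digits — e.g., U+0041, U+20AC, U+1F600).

Byte[0]=50: 1-byte ASCII. cp=U+0050
Byte[1]=F0: 4-byte lead, need 3 cont bytes. acc=0x0
Byte[2]=9A: continuation. acc=(acc<<6)|0x1A=0x1A
Byte[3]=98: continuation. acc=(acc<<6)|0x18=0x698
Byte[4]=98: continuation. acc=(acc<<6)|0x18=0x1A618
Completed: cp=U+1A618 (starts at byte 1)
Byte[5]=DD: 2-byte lead, need 1 cont bytes. acc=0x1D
Byte[6]=BF: continuation. acc=(acc<<6)|0x3F=0x77F
Completed: cp=U+077F (starts at byte 5)

Answer: U+0050 U+1A618 U+077F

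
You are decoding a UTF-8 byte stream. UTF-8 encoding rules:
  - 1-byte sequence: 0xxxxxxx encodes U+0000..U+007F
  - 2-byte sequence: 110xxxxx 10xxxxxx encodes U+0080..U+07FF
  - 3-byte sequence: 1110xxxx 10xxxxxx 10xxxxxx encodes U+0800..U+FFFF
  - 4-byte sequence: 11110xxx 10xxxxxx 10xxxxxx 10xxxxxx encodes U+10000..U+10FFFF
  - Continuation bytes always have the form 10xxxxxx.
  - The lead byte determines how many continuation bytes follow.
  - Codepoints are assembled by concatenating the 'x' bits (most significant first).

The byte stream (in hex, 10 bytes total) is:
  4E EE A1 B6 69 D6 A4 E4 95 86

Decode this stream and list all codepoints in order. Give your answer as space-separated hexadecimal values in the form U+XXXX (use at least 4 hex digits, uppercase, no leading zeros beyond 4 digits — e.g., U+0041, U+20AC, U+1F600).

Answer: U+004E U+E876 U+0069 U+05A4 U+4546

Derivation:
Byte[0]=4E: 1-byte ASCII. cp=U+004E
Byte[1]=EE: 3-byte lead, need 2 cont bytes. acc=0xE
Byte[2]=A1: continuation. acc=(acc<<6)|0x21=0x3A1
Byte[3]=B6: continuation. acc=(acc<<6)|0x36=0xE876
Completed: cp=U+E876 (starts at byte 1)
Byte[4]=69: 1-byte ASCII. cp=U+0069
Byte[5]=D6: 2-byte lead, need 1 cont bytes. acc=0x16
Byte[6]=A4: continuation. acc=(acc<<6)|0x24=0x5A4
Completed: cp=U+05A4 (starts at byte 5)
Byte[7]=E4: 3-byte lead, need 2 cont bytes. acc=0x4
Byte[8]=95: continuation. acc=(acc<<6)|0x15=0x115
Byte[9]=86: continuation. acc=(acc<<6)|0x06=0x4546
Completed: cp=U+4546 (starts at byte 7)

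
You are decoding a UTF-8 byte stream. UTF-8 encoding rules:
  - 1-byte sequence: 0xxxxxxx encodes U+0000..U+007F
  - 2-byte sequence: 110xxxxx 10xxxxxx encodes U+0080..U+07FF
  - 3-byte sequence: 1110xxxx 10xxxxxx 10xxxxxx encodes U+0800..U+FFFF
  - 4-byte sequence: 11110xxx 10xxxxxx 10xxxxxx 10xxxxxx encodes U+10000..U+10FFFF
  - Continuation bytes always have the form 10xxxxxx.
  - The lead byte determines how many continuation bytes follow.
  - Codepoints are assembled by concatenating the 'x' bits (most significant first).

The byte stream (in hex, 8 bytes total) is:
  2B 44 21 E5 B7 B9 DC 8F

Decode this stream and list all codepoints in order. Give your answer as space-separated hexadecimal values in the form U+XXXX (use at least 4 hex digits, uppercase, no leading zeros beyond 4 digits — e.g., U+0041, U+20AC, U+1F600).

Byte[0]=2B: 1-byte ASCII. cp=U+002B
Byte[1]=44: 1-byte ASCII. cp=U+0044
Byte[2]=21: 1-byte ASCII. cp=U+0021
Byte[3]=E5: 3-byte lead, need 2 cont bytes. acc=0x5
Byte[4]=B7: continuation. acc=(acc<<6)|0x37=0x177
Byte[5]=B9: continuation. acc=(acc<<6)|0x39=0x5DF9
Completed: cp=U+5DF9 (starts at byte 3)
Byte[6]=DC: 2-byte lead, need 1 cont bytes. acc=0x1C
Byte[7]=8F: continuation. acc=(acc<<6)|0x0F=0x70F
Completed: cp=U+070F (starts at byte 6)

Answer: U+002B U+0044 U+0021 U+5DF9 U+070F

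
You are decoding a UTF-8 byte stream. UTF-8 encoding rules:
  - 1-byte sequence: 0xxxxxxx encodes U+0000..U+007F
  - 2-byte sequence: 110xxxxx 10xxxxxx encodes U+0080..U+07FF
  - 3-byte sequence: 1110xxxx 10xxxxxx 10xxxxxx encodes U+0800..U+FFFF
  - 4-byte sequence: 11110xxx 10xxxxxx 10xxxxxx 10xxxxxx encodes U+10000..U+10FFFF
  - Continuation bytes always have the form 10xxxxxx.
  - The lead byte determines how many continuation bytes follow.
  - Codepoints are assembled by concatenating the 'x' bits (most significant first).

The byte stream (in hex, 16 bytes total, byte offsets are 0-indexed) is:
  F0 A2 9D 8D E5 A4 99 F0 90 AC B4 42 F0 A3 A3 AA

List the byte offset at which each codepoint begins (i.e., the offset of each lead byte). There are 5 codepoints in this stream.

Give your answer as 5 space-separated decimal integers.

Answer: 0 4 7 11 12

Derivation:
Byte[0]=F0: 4-byte lead, need 3 cont bytes. acc=0x0
Byte[1]=A2: continuation. acc=(acc<<6)|0x22=0x22
Byte[2]=9D: continuation. acc=(acc<<6)|0x1D=0x89D
Byte[3]=8D: continuation. acc=(acc<<6)|0x0D=0x2274D
Completed: cp=U+2274D (starts at byte 0)
Byte[4]=E5: 3-byte lead, need 2 cont bytes. acc=0x5
Byte[5]=A4: continuation. acc=(acc<<6)|0x24=0x164
Byte[6]=99: continuation. acc=(acc<<6)|0x19=0x5919
Completed: cp=U+5919 (starts at byte 4)
Byte[7]=F0: 4-byte lead, need 3 cont bytes. acc=0x0
Byte[8]=90: continuation. acc=(acc<<6)|0x10=0x10
Byte[9]=AC: continuation. acc=(acc<<6)|0x2C=0x42C
Byte[10]=B4: continuation. acc=(acc<<6)|0x34=0x10B34
Completed: cp=U+10B34 (starts at byte 7)
Byte[11]=42: 1-byte ASCII. cp=U+0042
Byte[12]=F0: 4-byte lead, need 3 cont bytes. acc=0x0
Byte[13]=A3: continuation. acc=(acc<<6)|0x23=0x23
Byte[14]=A3: continuation. acc=(acc<<6)|0x23=0x8E3
Byte[15]=AA: continuation. acc=(acc<<6)|0x2A=0x238EA
Completed: cp=U+238EA (starts at byte 12)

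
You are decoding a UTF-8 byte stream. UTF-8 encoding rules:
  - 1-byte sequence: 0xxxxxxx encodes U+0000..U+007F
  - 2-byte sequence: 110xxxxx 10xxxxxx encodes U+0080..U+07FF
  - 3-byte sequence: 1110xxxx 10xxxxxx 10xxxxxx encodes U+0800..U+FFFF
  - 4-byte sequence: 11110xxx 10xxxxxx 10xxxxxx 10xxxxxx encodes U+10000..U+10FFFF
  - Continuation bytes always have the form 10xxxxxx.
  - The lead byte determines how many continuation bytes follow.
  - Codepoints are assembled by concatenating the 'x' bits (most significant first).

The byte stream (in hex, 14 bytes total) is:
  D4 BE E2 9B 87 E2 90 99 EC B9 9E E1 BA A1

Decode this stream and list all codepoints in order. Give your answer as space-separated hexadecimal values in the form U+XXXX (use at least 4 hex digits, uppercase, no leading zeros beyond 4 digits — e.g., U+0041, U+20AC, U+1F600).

Byte[0]=D4: 2-byte lead, need 1 cont bytes. acc=0x14
Byte[1]=BE: continuation. acc=(acc<<6)|0x3E=0x53E
Completed: cp=U+053E (starts at byte 0)
Byte[2]=E2: 3-byte lead, need 2 cont bytes. acc=0x2
Byte[3]=9B: continuation. acc=(acc<<6)|0x1B=0x9B
Byte[4]=87: continuation. acc=(acc<<6)|0x07=0x26C7
Completed: cp=U+26C7 (starts at byte 2)
Byte[5]=E2: 3-byte lead, need 2 cont bytes. acc=0x2
Byte[6]=90: continuation. acc=(acc<<6)|0x10=0x90
Byte[7]=99: continuation. acc=(acc<<6)|0x19=0x2419
Completed: cp=U+2419 (starts at byte 5)
Byte[8]=EC: 3-byte lead, need 2 cont bytes. acc=0xC
Byte[9]=B9: continuation. acc=(acc<<6)|0x39=0x339
Byte[10]=9E: continuation. acc=(acc<<6)|0x1E=0xCE5E
Completed: cp=U+CE5E (starts at byte 8)
Byte[11]=E1: 3-byte lead, need 2 cont bytes. acc=0x1
Byte[12]=BA: continuation. acc=(acc<<6)|0x3A=0x7A
Byte[13]=A1: continuation. acc=(acc<<6)|0x21=0x1EA1
Completed: cp=U+1EA1 (starts at byte 11)

Answer: U+053E U+26C7 U+2419 U+CE5E U+1EA1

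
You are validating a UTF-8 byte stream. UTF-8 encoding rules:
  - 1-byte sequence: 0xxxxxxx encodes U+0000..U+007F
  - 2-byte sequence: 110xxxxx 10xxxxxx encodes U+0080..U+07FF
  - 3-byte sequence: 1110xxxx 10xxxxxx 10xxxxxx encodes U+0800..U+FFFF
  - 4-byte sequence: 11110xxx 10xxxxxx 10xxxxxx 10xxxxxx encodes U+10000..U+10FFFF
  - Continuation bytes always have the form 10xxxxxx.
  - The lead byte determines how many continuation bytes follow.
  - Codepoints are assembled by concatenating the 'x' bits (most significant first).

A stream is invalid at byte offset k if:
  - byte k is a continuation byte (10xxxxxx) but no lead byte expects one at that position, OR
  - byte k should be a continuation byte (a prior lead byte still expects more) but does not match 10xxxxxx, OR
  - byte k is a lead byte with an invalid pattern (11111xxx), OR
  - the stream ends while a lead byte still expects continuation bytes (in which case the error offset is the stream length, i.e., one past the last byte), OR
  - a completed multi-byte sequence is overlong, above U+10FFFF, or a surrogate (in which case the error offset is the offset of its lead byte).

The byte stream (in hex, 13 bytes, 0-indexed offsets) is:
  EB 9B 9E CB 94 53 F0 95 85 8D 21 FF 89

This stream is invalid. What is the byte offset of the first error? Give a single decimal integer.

Answer: 11

Derivation:
Byte[0]=EB: 3-byte lead, need 2 cont bytes. acc=0xB
Byte[1]=9B: continuation. acc=(acc<<6)|0x1B=0x2DB
Byte[2]=9E: continuation. acc=(acc<<6)|0x1E=0xB6DE
Completed: cp=U+B6DE (starts at byte 0)
Byte[3]=CB: 2-byte lead, need 1 cont bytes. acc=0xB
Byte[4]=94: continuation. acc=(acc<<6)|0x14=0x2D4
Completed: cp=U+02D4 (starts at byte 3)
Byte[5]=53: 1-byte ASCII. cp=U+0053
Byte[6]=F0: 4-byte lead, need 3 cont bytes. acc=0x0
Byte[7]=95: continuation. acc=(acc<<6)|0x15=0x15
Byte[8]=85: continuation. acc=(acc<<6)|0x05=0x545
Byte[9]=8D: continuation. acc=(acc<<6)|0x0D=0x1514D
Completed: cp=U+1514D (starts at byte 6)
Byte[10]=21: 1-byte ASCII. cp=U+0021
Byte[11]=FF: INVALID lead byte (not 0xxx/110x/1110/11110)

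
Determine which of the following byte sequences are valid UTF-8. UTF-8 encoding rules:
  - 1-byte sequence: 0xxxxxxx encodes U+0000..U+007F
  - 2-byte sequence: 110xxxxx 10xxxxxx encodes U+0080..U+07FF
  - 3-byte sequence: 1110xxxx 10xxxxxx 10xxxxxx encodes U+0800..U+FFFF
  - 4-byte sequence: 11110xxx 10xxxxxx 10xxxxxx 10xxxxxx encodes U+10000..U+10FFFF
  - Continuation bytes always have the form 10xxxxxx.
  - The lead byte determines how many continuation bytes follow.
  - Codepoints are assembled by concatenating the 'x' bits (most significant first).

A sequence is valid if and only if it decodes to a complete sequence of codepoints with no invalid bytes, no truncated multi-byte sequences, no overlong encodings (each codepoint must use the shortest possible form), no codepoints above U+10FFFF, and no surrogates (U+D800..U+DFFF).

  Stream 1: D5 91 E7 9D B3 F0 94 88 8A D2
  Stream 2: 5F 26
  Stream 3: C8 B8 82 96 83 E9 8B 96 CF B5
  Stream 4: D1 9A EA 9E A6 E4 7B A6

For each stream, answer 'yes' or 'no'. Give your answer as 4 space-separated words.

Answer: no yes no no

Derivation:
Stream 1: error at byte offset 10. INVALID
Stream 2: decodes cleanly. VALID
Stream 3: error at byte offset 2. INVALID
Stream 4: error at byte offset 6. INVALID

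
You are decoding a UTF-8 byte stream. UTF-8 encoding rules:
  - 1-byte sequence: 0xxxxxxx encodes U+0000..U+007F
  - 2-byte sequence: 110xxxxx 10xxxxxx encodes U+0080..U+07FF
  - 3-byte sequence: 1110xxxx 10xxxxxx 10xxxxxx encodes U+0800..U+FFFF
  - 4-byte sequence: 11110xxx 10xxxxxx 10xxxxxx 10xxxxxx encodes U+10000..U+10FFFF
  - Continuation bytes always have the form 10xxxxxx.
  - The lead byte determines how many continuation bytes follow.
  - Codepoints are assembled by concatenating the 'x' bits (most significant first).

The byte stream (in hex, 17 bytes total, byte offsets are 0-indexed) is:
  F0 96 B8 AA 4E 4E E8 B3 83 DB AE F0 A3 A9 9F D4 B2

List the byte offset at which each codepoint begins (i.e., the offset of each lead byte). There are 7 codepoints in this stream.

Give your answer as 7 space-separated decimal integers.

Byte[0]=F0: 4-byte lead, need 3 cont bytes. acc=0x0
Byte[1]=96: continuation. acc=(acc<<6)|0x16=0x16
Byte[2]=B8: continuation. acc=(acc<<6)|0x38=0x5B8
Byte[3]=AA: continuation. acc=(acc<<6)|0x2A=0x16E2A
Completed: cp=U+16E2A (starts at byte 0)
Byte[4]=4E: 1-byte ASCII. cp=U+004E
Byte[5]=4E: 1-byte ASCII. cp=U+004E
Byte[6]=E8: 3-byte lead, need 2 cont bytes. acc=0x8
Byte[7]=B3: continuation. acc=(acc<<6)|0x33=0x233
Byte[8]=83: continuation. acc=(acc<<6)|0x03=0x8CC3
Completed: cp=U+8CC3 (starts at byte 6)
Byte[9]=DB: 2-byte lead, need 1 cont bytes. acc=0x1B
Byte[10]=AE: continuation. acc=(acc<<6)|0x2E=0x6EE
Completed: cp=U+06EE (starts at byte 9)
Byte[11]=F0: 4-byte lead, need 3 cont bytes. acc=0x0
Byte[12]=A3: continuation. acc=(acc<<6)|0x23=0x23
Byte[13]=A9: continuation. acc=(acc<<6)|0x29=0x8E9
Byte[14]=9F: continuation. acc=(acc<<6)|0x1F=0x23A5F
Completed: cp=U+23A5F (starts at byte 11)
Byte[15]=D4: 2-byte lead, need 1 cont bytes. acc=0x14
Byte[16]=B2: continuation. acc=(acc<<6)|0x32=0x532
Completed: cp=U+0532 (starts at byte 15)

Answer: 0 4 5 6 9 11 15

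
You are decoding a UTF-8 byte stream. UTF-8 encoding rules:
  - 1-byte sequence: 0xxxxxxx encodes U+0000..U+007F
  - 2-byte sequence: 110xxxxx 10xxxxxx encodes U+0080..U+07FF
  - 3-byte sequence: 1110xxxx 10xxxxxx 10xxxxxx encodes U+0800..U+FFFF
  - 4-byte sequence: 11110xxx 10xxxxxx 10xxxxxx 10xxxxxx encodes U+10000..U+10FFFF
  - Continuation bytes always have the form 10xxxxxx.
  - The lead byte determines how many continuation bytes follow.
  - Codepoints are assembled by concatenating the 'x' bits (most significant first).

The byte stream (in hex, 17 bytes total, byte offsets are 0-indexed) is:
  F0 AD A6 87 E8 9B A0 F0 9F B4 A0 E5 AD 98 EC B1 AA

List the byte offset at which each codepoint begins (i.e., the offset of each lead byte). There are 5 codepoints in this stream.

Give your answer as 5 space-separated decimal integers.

Answer: 0 4 7 11 14

Derivation:
Byte[0]=F0: 4-byte lead, need 3 cont bytes. acc=0x0
Byte[1]=AD: continuation. acc=(acc<<6)|0x2D=0x2D
Byte[2]=A6: continuation. acc=(acc<<6)|0x26=0xB66
Byte[3]=87: continuation. acc=(acc<<6)|0x07=0x2D987
Completed: cp=U+2D987 (starts at byte 0)
Byte[4]=E8: 3-byte lead, need 2 cont bytes. acc=0x8
Byte[5]=9B: continuation. acc=(acc<<6)|0x1B=0x21B
Byte[6]=A0: continuation. acc=(acc<<6)|0x20=0x86E0
Completed: cp=U+86E0 (starts at byte 4)
Byte[7]=F0: 4-byte lead, need 3 cont bytes. acc=0x0
Byte[8]=9F: continuation. acc=(acc<<6)|0x1F=0x1F
Byte[9]=B4: continuation. acc=(acc<<6)|0x34=0x7F4
Byte[10]=A0: continuation. acc=(acc<<6)|0x20=0x1FD20
Completed: cp=U+1FD20 (starts at byte 7)
Byte[11]=E5: 3-byte lead, need 2 cont bytes. acc=0x5
Byte[12]=AD: continuation. acc=(acc<<6)|0x2D=0x16D
Byte[13]=98: continuation. acc=(acc<<6)|0x18=0x5B58
Completed: cp=U+5B58 (starts at byte 11)
Byte[14]=EC: 3-byte lead, need 2 cont bytes. acc=0xC
Byte[15]=B1: continuation. acc=(acc<<6)|0x31=0x331
Byte[16]=AA: continuation. acc=(acc<<6)|0x2A=0xCC6A
Completed: cp=U+CC6A (starts at byte 14)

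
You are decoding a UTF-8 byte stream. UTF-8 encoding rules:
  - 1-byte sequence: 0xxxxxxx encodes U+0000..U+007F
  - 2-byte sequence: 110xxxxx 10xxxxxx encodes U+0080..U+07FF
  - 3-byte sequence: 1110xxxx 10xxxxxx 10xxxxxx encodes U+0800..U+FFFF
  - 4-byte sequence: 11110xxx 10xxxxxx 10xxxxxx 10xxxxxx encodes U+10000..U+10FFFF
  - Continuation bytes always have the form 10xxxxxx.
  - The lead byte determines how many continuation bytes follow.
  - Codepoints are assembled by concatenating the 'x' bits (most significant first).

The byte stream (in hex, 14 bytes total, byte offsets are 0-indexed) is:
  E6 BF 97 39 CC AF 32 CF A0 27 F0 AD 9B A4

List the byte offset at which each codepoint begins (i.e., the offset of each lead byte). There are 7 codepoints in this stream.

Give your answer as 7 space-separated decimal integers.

Answer: 0 3 4 6 7 9 10

Derivation:
Byte[0]=E6: 3-byte lead, need 2 cont bytes. acc=0x6
Byte[1]=BF: continuation. acc=(acc<<6)|0x3F=0x1BF
Byte[2]=97: continuation. acc=(acc<<6)|0x17=0x6FD7
Completed: cp=U+6FD7 (starts at byte 0)
Byte[3]=39: 1-byte ASCII. cp=U+0039
Byte[4]=CC: 2-byte lead, need 1 cont bytes. acc=0xC
Byte[5]=AF: continuation. acc=(acc<<6)|0x2F=0x32F
Completed: cp=U+032F (starts at byte 4)
Byte[6]=32: 1-byte ASCII. cp=U+0032
Byte[7]=CF: 2-byte lead, need 1 cont bytes. acc=0xF
Byte[8]=A0: continuation. acc=(acc<<6)|0x20=0x3E0
Completed: cp=U+03E0 (starts at byte 7)
Byte[9]=27: 1-byte ASCII. cp=U+0027
Byte[10]=F0: 4-byte lead, need 3 cont bytes. acc=0x0
Byte[11]=AD: continuation. acc=(acc<<6)|0x2D=0x2D
Byte[12]=9B: continuation. acc=(acc<<6)|0x1B=0xB5B
Byte[13]=A4: continuation. acc=(acc<<6)|0x24=0x2D6E4
Completed: cp=U+2D6E4 (starts at byte 10)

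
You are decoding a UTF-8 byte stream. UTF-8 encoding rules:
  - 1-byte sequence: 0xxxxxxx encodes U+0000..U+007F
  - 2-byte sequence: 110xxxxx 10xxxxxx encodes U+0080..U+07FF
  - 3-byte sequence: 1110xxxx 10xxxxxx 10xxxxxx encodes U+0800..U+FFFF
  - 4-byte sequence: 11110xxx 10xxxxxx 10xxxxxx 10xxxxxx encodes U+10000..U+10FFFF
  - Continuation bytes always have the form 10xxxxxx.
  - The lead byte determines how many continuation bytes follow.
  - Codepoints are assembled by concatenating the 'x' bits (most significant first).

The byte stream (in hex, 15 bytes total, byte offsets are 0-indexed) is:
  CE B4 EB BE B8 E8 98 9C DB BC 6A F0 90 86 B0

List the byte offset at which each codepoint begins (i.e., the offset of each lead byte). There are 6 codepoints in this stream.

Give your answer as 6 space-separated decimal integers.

Byte[0]=CE: 2-byte lead, need 1 cont bytes. acc=0xE
Byte[1]=B4: continuation. acc=(acc<<6)|0x34=0x3B4
Completed: cp=U+03B4 (starts at byte 0)
Byte[2]=EB: 3-byte lead, need 2 cont bytes. acc=0xB
Byte[3]=BE: continuation. acc=(acc<<6)|0x3E=0x2FE
Byte[4]=B8: continuation. acc=(acc<<6)|0x38=0xBFB8
Completed: cp=U+BFB8 (starts at byte 2)
Byte[5]=E8: 3-byte lead, need 2 cont bytes. acc=0x8
Byte[6]=98: continuation. acc=(acc<<6)|0x18=0x218
Byte[7]=9C: continuation. acc=(acc<<6)|0x1C=0x861C
Completed: cp=U+861C (starts at byte 5)
Byte[8]=DB: 2-byte lead, need 1 cont bytes. acc=0x1B
Byte[9]=BC: continuation. acc=(acc<<6)|0x3C=0x6FC
Completed: cp=U+06FC (starts at byte 8)
Byte[10]=6A: 1-byte ASCII. cp=U+006A
Byte[11]=F0: 4-byte lead, need 3 cont bytes. acc=0x0
Byte[12]=90: continuation. acc=(acc<<6)|0x10=0x10
Byte[13]=86: continuation. acc=(acc<<6)|0x06=0x406
Byte[14]=B0: continuation. acc=(acc<<6)|0x30=0x101B0
Completed: cp=U+101B0 (starts at byte 11)

Answer: 0 2 5 8 10 11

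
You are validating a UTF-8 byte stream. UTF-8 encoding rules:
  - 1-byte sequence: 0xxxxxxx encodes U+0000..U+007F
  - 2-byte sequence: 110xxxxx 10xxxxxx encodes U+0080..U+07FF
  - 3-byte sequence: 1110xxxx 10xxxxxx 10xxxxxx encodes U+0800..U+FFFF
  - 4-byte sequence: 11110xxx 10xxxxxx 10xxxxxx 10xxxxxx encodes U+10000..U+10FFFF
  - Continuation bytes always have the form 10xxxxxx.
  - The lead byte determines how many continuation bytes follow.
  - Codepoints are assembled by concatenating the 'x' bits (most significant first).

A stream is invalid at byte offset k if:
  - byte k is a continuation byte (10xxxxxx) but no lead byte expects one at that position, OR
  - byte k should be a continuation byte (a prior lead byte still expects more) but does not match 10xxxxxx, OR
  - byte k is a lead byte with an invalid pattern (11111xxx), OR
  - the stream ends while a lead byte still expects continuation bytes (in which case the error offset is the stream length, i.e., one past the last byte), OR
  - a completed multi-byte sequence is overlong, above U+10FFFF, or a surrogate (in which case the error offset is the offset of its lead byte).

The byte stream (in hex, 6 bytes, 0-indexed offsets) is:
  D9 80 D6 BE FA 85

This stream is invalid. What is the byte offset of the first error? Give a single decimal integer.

Answer: 4

Derivation:
Byte[0]=D9: 2-byte lead, need 1 cont bytes. acc=0x19
Byte[1]=80: continuation. acc=(acc<<6)|0x00=0x640
Completed: cp=U+0640 (starts at byte 0)
Byte[2]=D6: 2-byte lead, need 1 cont bytes. acc=0x16
Byte[3]=BE: continuation. acc=(acc<<6)|0x3E=0x5BE
Completed: cp=U+05BE (starts at byte 2)
Byte[4]=FA: INVALID lead byte (not 0xxx/110x/1110/11110)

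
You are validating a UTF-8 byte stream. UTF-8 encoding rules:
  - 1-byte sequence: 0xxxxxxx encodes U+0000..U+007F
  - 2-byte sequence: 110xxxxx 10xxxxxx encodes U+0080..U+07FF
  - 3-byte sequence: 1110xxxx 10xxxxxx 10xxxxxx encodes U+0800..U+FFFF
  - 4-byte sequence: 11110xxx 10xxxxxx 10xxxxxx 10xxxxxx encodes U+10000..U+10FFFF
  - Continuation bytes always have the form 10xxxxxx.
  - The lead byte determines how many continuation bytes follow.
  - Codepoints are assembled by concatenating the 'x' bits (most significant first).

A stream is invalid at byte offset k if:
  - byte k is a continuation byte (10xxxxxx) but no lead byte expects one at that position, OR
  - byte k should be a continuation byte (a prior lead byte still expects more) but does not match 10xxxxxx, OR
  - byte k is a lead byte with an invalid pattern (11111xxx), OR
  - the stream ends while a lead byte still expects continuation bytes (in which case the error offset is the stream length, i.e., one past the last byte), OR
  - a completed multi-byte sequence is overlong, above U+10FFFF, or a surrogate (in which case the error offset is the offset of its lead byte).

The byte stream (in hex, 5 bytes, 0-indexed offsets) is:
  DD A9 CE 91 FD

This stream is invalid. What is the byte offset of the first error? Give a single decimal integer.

Byte[0]=DD: 2-byte lead, need 1 cont bytes. acc=0x1D
Byte[1]=A9: continuation. acc=(acc<<6)|0x29=0x769
Completed: cp=U+0769 (starts at byte 0)
Byte[2]=CE: 2-byte lead, need 1 cont bytes. acc=0xE
Byte[3]=91: continuation. acc=(acc<<6)|0x11=0x391
Completed: cp=U+0391 (starts at byte 2)
Byte[4]=FD: INVALID lead byte (not 0xxx/110x/1110/11110)

Answer: 4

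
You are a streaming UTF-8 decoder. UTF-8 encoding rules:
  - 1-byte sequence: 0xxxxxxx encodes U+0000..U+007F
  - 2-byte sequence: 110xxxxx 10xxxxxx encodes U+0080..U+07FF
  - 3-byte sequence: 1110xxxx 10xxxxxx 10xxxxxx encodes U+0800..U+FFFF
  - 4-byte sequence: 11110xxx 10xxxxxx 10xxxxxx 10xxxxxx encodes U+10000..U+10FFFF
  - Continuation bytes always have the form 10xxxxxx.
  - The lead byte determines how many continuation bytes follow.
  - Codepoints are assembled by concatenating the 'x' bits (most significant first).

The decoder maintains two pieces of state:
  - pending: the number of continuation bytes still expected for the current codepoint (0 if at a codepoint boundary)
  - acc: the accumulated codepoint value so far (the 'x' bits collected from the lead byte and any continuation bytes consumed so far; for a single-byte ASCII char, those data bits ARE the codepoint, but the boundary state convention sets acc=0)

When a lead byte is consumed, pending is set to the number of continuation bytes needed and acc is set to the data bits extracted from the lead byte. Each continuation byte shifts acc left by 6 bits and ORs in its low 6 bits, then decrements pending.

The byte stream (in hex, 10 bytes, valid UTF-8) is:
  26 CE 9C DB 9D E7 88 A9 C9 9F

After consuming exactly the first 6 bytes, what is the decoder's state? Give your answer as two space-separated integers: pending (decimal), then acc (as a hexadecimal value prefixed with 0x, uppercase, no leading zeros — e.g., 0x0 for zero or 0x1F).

Byte[0]=26: 1-byte. pending=0, acc=0x0
Byte[1]=CE: 2-byte lead. pending=1, acc=0xE
Byte[2]=9C: continuation. acc=(acc<<6)|0x1C=0x39C, pending=0
Byte[3]=DB: 2-byte lead. pending=1, acc=0x1B
Byte[4]=9D: continuation. acc=(acc<<6)|0x1D=0x6DD, pending=0
Byte[5]=E7: 3-byte lead. pending=2, acc=0x7

Answer: 2 0x7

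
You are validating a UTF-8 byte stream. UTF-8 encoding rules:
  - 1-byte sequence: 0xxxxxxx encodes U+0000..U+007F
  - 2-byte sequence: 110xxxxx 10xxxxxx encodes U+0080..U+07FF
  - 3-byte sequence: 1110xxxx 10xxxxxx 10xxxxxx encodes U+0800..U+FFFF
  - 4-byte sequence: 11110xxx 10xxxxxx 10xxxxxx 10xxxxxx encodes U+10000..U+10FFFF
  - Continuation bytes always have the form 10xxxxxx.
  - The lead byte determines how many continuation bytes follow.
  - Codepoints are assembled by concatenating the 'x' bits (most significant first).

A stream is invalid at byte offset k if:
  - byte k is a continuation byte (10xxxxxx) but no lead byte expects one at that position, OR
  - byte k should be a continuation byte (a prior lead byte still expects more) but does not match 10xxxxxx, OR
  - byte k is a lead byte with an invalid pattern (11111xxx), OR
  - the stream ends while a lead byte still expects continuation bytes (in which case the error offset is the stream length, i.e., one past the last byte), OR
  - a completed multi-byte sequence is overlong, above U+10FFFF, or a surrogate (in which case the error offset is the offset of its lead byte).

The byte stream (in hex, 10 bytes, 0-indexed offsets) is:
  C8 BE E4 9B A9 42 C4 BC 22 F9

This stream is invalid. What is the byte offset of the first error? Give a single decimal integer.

Byte[0]=C8: 2-byte lead, need 1 cont bytes. acc=0x8
Byte[1]=BE: continuation. acc=(acc<<6)|0x3E=0x23E
Completed: cp=U+023E (starts at byte 0)
Byte[2]=E4: 3-byte lead, need 2 cont bytes. acc=0x4
Byte[3]=9B: continuation. acc=(acc<<6)|0x1B=0x11B
Byte[4]=A9: continuation. acc=(acc<<6)|0x29=0x46E9
Completed: cp=U+46E9 (starts at byte 2)
Byte[5]=42: 1-byte ASCII. cp=U+0042
Byte[6]=C4: 2-byte lead, need 1 cont bytes. acc=0x4
Byte[7]=BC: continuation. acc=(acc<<6)|0x3C=0x13C
Completed: cp=U+013C (starts at byte 6)
Byte[8]=22: 1-byte ASCII. cp=U+0022
Byte[9]=F9: INVALID lead byte (not 0xxx/110x/1110/11110)

Answer: 9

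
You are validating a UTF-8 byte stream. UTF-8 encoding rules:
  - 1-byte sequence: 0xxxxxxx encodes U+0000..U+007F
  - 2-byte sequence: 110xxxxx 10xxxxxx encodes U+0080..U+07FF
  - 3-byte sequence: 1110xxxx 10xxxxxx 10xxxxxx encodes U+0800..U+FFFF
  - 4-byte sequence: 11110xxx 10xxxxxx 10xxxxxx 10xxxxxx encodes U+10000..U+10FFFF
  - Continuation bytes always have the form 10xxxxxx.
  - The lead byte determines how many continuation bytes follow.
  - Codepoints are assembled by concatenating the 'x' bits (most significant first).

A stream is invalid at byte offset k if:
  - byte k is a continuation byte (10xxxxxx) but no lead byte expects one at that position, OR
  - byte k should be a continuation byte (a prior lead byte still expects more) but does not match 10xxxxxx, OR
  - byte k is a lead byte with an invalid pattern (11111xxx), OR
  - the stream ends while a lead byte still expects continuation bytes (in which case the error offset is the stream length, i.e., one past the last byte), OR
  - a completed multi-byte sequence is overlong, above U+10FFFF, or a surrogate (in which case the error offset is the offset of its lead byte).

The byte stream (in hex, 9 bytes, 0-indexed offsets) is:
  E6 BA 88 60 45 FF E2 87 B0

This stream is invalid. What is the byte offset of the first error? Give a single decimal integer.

Byte[0]=E6: 3-byte lead, need 2 cont bytes. acc=0x6
Byte[1]=BA: continuation. acc=(acc<<6)|0x3A=0x1BA
Byte[2]=88: continuation. acc=(acc<<6)|0x08=0x6E88
Completed: cp=U+6E88 (starts at byte 0)
Byte[3]=60: 1-byte ASCII. cp=U+0060
Byte[4]=45: 1-byte ASCII. cp=U+0045
Byte[5]=FF: INVALID lead byte (not 0xxx/110x/1110/11110)

Answer: 5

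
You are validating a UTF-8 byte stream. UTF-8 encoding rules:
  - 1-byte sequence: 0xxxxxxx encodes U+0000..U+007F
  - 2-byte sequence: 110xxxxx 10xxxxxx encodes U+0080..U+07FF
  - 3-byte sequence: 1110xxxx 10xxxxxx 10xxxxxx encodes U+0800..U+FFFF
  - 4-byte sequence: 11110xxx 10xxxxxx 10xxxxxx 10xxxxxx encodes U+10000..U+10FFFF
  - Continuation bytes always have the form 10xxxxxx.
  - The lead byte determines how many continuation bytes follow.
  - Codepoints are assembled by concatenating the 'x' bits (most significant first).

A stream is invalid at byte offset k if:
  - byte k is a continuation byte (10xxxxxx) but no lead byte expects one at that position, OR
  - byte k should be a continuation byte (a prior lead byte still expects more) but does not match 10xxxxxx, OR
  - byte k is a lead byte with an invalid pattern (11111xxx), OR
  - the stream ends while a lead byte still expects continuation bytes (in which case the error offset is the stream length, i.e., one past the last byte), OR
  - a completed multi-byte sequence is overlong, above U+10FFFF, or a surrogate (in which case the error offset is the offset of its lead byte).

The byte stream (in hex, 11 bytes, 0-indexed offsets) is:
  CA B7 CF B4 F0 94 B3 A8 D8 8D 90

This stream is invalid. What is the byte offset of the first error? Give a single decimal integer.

Byte[0]=CA: 2-byte lead, need 1 cont bytes. acc=0xA
Byte[1]=B7: continuation. acc=(acc<<6)|0x37=0x2B7
Completed: cp=U+02B7 (starts at byte 0)
Byte[2]=CF: 2-byte lead, need 1 cont bytes. acc=0xF
Byte[3]=B4: continuation. acc=(acc<<6)|0x34=0x3F4
Completed: cp=U+03F4 (starts at byte 2)
Byte[4]=F0: 4-byte lead, need 3 cont bytes. acc=0x0
Byte[5]=94: continuation. acc=(acc<<6)|0x14=0x14
Byte[6]=B3: continuation. acc=(acc<<6)|0x33=0x533
Byte[7]=A8: continuation. acc=(acc<<6)|0x28=0x14CE8
Completed: cp=U+14CE8 (starts at byte 4)
Byte[8]=D8: 2-byte lead, need 1 cont bytes. acc=0x18
Byte[9]=8D: continuation. acc=(acc<<6)|0x0D=0x60D
Completed: cp=U+060D (starts at byte 8)
Byte[10]=90: INVALID lead byte (not 0xxx/110x/1110/11110)

Answer: 10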